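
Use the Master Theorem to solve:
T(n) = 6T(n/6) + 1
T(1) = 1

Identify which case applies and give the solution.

a=6, b=6, f(n)=1. log_6(6) = 1. Since c=0 < 1, Case 1 applies: T(n) = Θ(n^log_b(a)) = O(n).

Answer: O(n) - Case 1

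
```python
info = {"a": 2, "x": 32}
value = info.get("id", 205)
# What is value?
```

Trace:
`info = {"a": 2, "x": 32}` → info = {'a': 2, 'x': 32}
`value = info.get("id", 205)` → value = 205
So value = 205

Answer: 205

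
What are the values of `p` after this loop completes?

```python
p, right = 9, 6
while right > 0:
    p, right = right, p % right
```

GCD of 9 and 6
`p` takes the values: 9 → 6 → 3

Answer: 3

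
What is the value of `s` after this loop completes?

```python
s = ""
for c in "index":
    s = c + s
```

Reverse 'index'
`s` takes the values: "" → "i" → "ni" → "dni" → "edni" → "xedni"

Answer: "xedni"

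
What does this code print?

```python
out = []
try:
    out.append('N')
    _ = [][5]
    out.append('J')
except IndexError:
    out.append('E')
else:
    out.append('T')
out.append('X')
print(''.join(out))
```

Execution trace: 'N' (try body) → 'E' (except IndexError) → 'X' (after the try/except). Output: NEX

Answer: NEX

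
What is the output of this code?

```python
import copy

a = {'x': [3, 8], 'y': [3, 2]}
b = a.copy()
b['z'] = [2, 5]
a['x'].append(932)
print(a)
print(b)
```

Key concept: shallow copy of dict with mutable values.
Step by step:
`a = {'x': [3, 8], 'y': [3, 2]}` → a = {'x': [3, 8], 'y': [3, 2]}
`b = a.copy()` → b = {'x': [3, 8], 'y': [3, 2]}
`b['z'] = [2, 5]` → b = {'x': [3, 8], 'y': [3, 2], 'z': [2, 5]}
`a['x'].append(932)` → a = {'x': [3, 8, 932], 'y': [3, 2]}; b = {'x': [3, 8, 932], 'y': [3, 2], 'z': [2, 5]}
`print(a)` → prints {'x': [3, 8, 932], 'y': [3, 2]}
`print(b)` → prints {'x': [3, 8, 932], 'y': [3, 2], 'z': [2, 5]}

Answer:
{'x': [3, 8, 932], 'y': [3, 2]}
{'x': [3, 8, 932], 'y': [3, 2], 'z': [2, 5]}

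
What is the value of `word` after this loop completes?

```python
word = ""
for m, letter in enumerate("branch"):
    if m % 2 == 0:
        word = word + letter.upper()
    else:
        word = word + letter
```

Uppercase even positions in 'branch'
`word` takes the values: "" → "B" → "Br" → "BrA" → "BrAn" → "BrAnC" → "BrAnCh"

Answer: "BrAnCh"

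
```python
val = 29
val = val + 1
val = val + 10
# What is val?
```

Trace:
`val = 29` → val = 29
`val = val + 1` → val = 30
`val = val + 10` → val = 40
So val = 40

Answer: 40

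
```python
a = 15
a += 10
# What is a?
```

Trace:
`a = 15` → a = 15
`a += 10` → a = 25
So a = 25

Answer: 25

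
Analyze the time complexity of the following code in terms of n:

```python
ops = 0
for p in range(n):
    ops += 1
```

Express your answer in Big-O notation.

Each loop level contributes: n. Multiplying the contributions gives O(n).

Answer: O(n)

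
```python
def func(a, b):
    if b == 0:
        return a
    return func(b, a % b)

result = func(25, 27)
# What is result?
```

func(25, 27) -> func(27, 25) -> func(25, 2) -> func(2, 1) -> func(1, 0) -> 1

Answer: 1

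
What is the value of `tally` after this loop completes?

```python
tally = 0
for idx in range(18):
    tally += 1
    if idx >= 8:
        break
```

Loop breaks when idx reaches 8, tally is 9
`tally` takes the values: 0 → 1 → 2 → 3 → 4 → 5 → 6 → 7 → 8 → 9

Answer: 9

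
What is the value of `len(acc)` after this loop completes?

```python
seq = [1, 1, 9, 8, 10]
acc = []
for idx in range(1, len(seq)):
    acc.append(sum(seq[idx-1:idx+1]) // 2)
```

Number of 2-element averages
`acc` takes the values: [] → [1] → [1, 5] → [1, 5, 8] → [1, 5, 8, 9]
So `len(acc)` = 4

Answer: 4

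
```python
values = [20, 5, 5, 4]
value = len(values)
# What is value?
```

Trace:
`values = [20, 5, 5, 4]` → values = [20, 5, 5, 4]
`value = len(values)` → value = 4
So value = 4

Answer: 4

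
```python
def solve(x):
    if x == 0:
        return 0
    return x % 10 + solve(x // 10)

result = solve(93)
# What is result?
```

Sum of digits of 93: 3 + 9 = 12

Answer: 12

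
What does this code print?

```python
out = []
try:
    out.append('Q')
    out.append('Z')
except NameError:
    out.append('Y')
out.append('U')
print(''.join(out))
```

Execution trace: 'Q' (try body) → 'Z' (try body, no exception) → 'U' (after the try/except). Output: QZU

Answer: QZU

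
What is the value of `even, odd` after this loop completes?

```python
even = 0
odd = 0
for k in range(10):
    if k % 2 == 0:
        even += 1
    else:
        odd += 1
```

Count evens and odds in range(10)
`even, odd` takes the values: (0, 0) → (1, 0) → (1, 1) → (2, 1) → (2, 2) → (3, 2) → (3, 3) → (4, 3) → (4, 4) → (5, 4) → (5, 5)

Answer: 5, 5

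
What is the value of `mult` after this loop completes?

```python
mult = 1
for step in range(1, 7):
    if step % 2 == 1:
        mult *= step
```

Product of odd numbers 1 to 6
`mult` takes the values: 1 → 3 → 15

Answer: 15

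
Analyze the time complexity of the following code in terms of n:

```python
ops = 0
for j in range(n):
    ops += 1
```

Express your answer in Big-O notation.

Each loop level contributes: n. Multiplying the contributions gives O(n).

Answer: O(n)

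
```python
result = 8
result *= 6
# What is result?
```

Trace:
`result = 8` → result = 8
`result *= 6` → result = 48
So result = 48

Answer: 48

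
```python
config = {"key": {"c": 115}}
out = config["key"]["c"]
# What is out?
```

Trace:
`config = {"key": {"c": 115}}` → config = {'key': {'c': 115}}
`out = config["key"]["c"]` → out = 115
So out = 115

Answer: 115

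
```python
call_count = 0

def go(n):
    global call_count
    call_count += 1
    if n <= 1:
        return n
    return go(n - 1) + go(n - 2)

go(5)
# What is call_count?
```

Calls(n) = 1 + Calls(n-1) + Calls(n-2); Calls(0)=Calls(1)=1. For n=5 this gives 15.

Answer: 15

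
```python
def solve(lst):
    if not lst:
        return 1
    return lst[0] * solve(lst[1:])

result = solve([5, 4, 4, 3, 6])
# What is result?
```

Product over [5, 4, 4, 3, 6] = 5 * 4 * 4 * 3 * 6 = 1440

Answer: 1440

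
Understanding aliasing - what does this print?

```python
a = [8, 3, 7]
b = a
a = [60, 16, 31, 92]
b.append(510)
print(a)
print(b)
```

Key concept: rebinding vs mutation: a is rebound to a new list, b still points at the original.
Step by step:
`a = [8, 3, 7]` → a = [8, 3, 7]
`b = a` → b = [8, 3, 7] (same object as a)
`a = [60, 16, 31, 92]` → a = [60, 16, 31, 92]
`b.append(510)` → b = [8, 3, 7, 510]
`print(a)` → prints [60, 16, 31, 92]
`print(b)` → prints [8, 3, 7, 510]

Answer:
[60, 16, 31, 92]
[8, 3, 7, 510]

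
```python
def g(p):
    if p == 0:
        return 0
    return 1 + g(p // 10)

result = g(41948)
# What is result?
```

Count of digits of 41948: 5

Answer: 5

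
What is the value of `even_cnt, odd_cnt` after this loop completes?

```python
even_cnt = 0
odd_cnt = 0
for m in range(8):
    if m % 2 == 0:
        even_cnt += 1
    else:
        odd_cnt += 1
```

Count evens and odds in range(8)
`even_cnt, odd_cnt` takes the values: (0, 0) → (1, 0) → (1, 1) → (2, 1) → (2, 2) → (3, 2) → (3, 3) → (4, 3) → (4, 4)

Answer: 4, 4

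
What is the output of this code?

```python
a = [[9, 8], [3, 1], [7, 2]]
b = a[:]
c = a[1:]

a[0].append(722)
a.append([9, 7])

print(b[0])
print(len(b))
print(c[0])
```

Key concept: slice with nested mutation.
Step by step:
`a = [[9, 8], [3, 1], [7, 2]]` → a = [[9, 8], [3, 1], [7, 2]]
`b = a[:]` → b = [[9, 8], [3, 1], [7, 2]]
`c = a[1:]` → c = [[3, 1], [7, 2]]
`a[0].append(722)` → a = [[9, 8, 722], [3, 1], [7, 2]]; b = [[9, 8, 722], [3, 1], [7, 2]]
`a.append([9, 7])` → a = [[9, 8, 722], [3, 1], [7, 2], [9, 7]]
`print(b[0])` → prints [9, 8, 722]
`print(len(b))` → prints 3
`print(c[0])` → prints [3, 1]

Answer:
[9, 8, 722]
3
[3, 1]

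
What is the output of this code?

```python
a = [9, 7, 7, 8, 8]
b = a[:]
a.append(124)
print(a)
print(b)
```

Key concept: slice [:] creates copy.
Step by step:
`a = [9, 7, 7, 8, 8]` → a = [9, 7, 7, 8, 8]
`b = a[:]` → b = [9, 7, 7, 8, 8]
`a.append(124)` → a = [9, 7, 7, 8, 8, 124]
`print(a)` → prints [9, 7, 7, 8, 8, 124]
`print(b)` → prints [9, 7, 7, 8, 8]

Answer:
[9, 7, 7, 8, 8, 124]
[9, 7, 7, 8, 8]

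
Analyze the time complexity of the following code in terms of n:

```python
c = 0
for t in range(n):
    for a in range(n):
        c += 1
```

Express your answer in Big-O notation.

Each loop level contributes: n × n. Multiplying the contributions gives O(n^2).

Answer: O(n^2)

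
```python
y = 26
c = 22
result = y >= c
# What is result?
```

Trace:
`y = 26` → y = 26
`c = 22` → c = 22
`result = y >= c` → result = True
So result = True

Answer: True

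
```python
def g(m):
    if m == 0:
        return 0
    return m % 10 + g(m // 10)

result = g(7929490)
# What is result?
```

Sum of digits of 7929490: 0 + 9 + 4 + 9 + 2 + 9 + 7 = 40

Answer: 40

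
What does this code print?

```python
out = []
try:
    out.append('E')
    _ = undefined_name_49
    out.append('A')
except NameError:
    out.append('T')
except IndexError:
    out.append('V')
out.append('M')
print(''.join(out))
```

Execution trace: 'E' (try body) → 'T' (except NameError) → 'M' (after the try/except). Output: ETM

Answer: ETM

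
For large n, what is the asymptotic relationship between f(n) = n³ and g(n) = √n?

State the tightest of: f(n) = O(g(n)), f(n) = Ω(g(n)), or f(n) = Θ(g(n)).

n³ vs √n: f(n) = Ω(g(n)) but not O(g(n)) — n³ grows strictly faster than √n.

Answer: f(n) = Ω(g(n)) but not O(g(n)) — n³ grows strictly faster than √n.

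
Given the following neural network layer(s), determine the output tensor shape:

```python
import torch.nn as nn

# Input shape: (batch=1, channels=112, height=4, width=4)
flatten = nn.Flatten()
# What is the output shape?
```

Input: (1, 112, 4, 4) -> Output: (1, 1792)

Answer: (1, 1792)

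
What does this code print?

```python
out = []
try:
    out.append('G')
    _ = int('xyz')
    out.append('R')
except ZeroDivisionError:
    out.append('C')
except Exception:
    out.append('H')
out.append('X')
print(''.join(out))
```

Execution trace: 'G' (try body) → 'H' (except Exception) → 'X' (after the try/except). Output: GHX

Answer: GHX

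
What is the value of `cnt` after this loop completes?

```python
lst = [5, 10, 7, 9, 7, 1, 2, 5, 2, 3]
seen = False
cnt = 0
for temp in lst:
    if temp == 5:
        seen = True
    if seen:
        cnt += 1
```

Count elements after first 5 in [5, 10, 7, 9, 7, 1, 2, 5, 2, 3]
`cnt` takes the values: 0 → 1 → 2 → 3 → 4 → 5 → 6 → 7 → 8 → 9 → 10

Answer: 10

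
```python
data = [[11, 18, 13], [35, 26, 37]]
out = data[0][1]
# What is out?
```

Trace:
`data = [[11, 18, 13], [35, 26, 37]]` → data = [[11, 18, 13], [35, 26, 37]]
`out = data[0][1]` → out = 18
So out = 18

Answer: 18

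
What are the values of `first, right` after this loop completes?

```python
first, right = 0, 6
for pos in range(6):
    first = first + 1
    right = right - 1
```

first goes 0→6, right goes 6→0
`first, right` takes the values: (0, 6) → (1, 6) → (1, 5) → (2, 5) → (2, 4) → (3, 4) → (3, 3) → (4, 3) → (4, 2) → (5, 2) → (5, 1) → (6, 1) → (6, 0)

Answer: 6, 0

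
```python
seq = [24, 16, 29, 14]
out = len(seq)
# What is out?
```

Trace:
`seq = [24, 16, 29, 14]` → seq = [24, 16, 29, 14]
`out = len(seq)` → out = 4
So out = 4

Answer: 4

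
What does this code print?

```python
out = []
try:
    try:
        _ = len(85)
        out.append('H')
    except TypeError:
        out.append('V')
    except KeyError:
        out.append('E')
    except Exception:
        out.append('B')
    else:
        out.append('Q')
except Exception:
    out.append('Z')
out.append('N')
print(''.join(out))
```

Execution trace: 'V' (inner except TypeError) → 'N' (after the try/except). Output: VN

Answer: VN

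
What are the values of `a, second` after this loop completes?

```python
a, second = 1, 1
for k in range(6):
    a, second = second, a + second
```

Fibonacci: after 6 iterations
`a, second` takes the values: (1, 1) → (1, 2) → (2, 3) → (3, 5) → (5, 8) → (8, 13) → (13, 21)

Answer: 13, 21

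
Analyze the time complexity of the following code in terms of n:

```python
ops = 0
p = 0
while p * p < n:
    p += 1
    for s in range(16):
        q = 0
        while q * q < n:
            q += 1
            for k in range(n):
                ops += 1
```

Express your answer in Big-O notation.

Each loop level contributes: √n × 1 × √n × n. Multiplying the contributions gives O(n^2).

Answer: O(n^2)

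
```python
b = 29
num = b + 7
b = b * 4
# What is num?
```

Trace:
`b = 29` → b = 29
`num = b + 7` → num = 36
`b = b * 4` → b = 116
So num = 36

Answer: 36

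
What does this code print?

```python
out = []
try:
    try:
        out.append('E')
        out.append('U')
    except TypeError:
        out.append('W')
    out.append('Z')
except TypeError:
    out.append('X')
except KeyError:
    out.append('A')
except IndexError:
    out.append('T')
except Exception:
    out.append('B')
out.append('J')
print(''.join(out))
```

Execution trace: 'E' (inner try body) → 'U' (inner try body, no exception) → 'Z' (try body, no exception) → 'J' (after the try/except). Output: EUZJ

Answer: EUZJ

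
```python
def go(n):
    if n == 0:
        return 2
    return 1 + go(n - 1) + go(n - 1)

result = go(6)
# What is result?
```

go(n) = 1 + 2·go(n-1), go(0)=2. Closed form: (2+1)·2^6 - 1 = 191.

Answer: 191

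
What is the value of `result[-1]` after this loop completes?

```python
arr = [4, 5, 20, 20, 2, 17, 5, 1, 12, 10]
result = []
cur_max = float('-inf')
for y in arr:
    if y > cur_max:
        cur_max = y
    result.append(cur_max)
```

Running max ends at 20
`result` takes the values: [] → [4] → [4, 5] → [4, 5, 20] → [4, 5, 20, 20] → [4, 5, 20, 20, 20] → [4, 5, 20, 20, 20, 20] → [4, 5, 20, 20, 20, 20, 20] → [4, 5, 20, 20, 20, 20, 20, 20] → [4, 5, 20, 20, 20, 20, 20, 20, 20] → [4, 5, 20, 20, 20, 20, 20, 20, 20, 20]
So `result[-1]` = 20

Answer: 20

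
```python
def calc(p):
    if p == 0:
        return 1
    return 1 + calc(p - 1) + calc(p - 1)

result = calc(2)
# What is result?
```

calc(p) = 1 + 2·calc(p-1), calc(0)=1. Closed form: (1+1)·2^2 - 1 = 7.

Answer: 7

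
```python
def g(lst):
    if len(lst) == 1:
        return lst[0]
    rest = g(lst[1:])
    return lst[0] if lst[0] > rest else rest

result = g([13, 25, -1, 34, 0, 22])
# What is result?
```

Recursive max over [13, 25, -1, 34, 0, 22] = 34

Answer: 34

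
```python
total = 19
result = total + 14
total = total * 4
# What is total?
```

Trace:
`total = 19` → total = 19
`result = total + 14` → result = 33
`total = total * 4` → total = 76
So total = 76

Answer: 76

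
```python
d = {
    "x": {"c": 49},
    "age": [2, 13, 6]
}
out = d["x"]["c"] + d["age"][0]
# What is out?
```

Trace:
`d = { ...` → d = {'x': {'c': 49}, 'age': [2, 13, 6]}
`out = d["x"]["c"] + d["age"][0]` → out = 51
So out = 51

Answer: 51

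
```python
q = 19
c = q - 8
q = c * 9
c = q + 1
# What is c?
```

Trace:
`q = 19` → q = 19
`c = q - 8` → c = 11
`q = c * 9` → q = 99
`c = q + 1` → c = 100
So c = 100

Answer: 100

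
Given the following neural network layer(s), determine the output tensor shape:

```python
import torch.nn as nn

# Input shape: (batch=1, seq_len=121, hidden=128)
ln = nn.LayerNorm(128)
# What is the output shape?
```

Input: (1, 121, 128) -> Output: (1, 121, 128)

Answer: (1, 121, 128)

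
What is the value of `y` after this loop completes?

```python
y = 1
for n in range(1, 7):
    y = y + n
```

Start at 1, add 1 through 6
`y` takes the values: 1 → 2 → 4 → 7 → 11 → 16 → 22

Answer: 22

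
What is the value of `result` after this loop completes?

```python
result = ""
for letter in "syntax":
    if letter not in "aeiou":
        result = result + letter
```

Remove vowels from 'syntax'
`result` takes the values: "" → "s" → "sy" → "syn" → "synt" → "syntx"

Answer: "syntx"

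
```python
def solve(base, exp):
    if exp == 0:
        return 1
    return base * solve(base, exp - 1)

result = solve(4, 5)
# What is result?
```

solve(4, 5) = 4 * 4 * 4 * 4 * 4 = 1024

Answer: 1024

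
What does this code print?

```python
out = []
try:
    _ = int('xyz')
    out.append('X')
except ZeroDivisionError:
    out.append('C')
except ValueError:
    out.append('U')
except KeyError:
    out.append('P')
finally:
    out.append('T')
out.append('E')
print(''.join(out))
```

Execution trace: 'U' (except ValueError) → 'T' (finally) → 'E' (after the try/except). Output: UTE

Answer: UTE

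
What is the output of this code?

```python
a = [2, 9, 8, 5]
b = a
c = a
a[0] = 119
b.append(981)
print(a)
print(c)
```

Key concept: multiple aliases.
Step by step:
`a = [2, 9, 8, 5]` → a = [2, 9, 8, 5]
`b = a` → b = [2, 9, 8, 5] (same object as a)
`c = a` → c = [2, 9, 8, 5] (same object as a, b)
`a[0] = 119` → a = [119, 9, 8, 5] (same object as b, c); b = [119, 9, 8, 5] (same object as a, c); c = [119, 9, 8, 5] (same object as a, b)
`b.append(981)` → a = [119, 9, 8, 5, 981] (same object as b, c); b = [119, 9, 8, 5, 981] (same object as a, c); c = [119, 9, 8, 5, 981] (same object as a, b)
`print(a)` → prints [119, 9, 8, 5, 981]
`print(c)` → prints [119, 9, 8, 5, 981]

Answer:
[119, 9, 8, 5, 981]
[119, 9, 8, 5, 981]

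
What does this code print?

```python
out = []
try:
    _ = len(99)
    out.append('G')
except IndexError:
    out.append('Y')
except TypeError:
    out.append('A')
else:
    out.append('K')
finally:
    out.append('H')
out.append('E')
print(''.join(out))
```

Execution trace: 'A' (except TypeError) → 'H' (finally) → 'E' (after the try/except). Output: AHE

Answer: AHE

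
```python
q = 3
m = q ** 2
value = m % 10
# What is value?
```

Trace:
`q = 3` → q = 3
`m = q ** 2` → m = 9
`value = m % 10` → value = 9
So value = 9

Answer: 9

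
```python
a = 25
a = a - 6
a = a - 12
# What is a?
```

Trace:
`a = 25` → a = 25
`a = a - 6` → a = 19
`a = a - 12` → a = 7
So a = 7

Answer: 7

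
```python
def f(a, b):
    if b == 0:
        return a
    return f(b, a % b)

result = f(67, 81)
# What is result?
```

f(67, 81) -> f(81, 67) -> f(67, 14) -> f(14, 11) -> f(11, 3) -> f(3, 2) -> f(2, 1) -> f(1, 0) -> 1

Answer: 1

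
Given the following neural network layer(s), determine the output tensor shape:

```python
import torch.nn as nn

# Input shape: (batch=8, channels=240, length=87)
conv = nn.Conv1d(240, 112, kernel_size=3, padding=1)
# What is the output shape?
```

Input: (8, 240, 87) -> Output: (8, 112, 87)

Answer: (8, 112, 87)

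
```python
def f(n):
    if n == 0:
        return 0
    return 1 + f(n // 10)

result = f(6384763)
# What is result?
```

Count of digits of 6384763: 7

Answer: 7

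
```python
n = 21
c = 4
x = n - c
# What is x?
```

Trace:
`n = 21` → n = 21
`c = 4` → c = 4
`x = n - c` → x = 17
So x = 17

Answer: 17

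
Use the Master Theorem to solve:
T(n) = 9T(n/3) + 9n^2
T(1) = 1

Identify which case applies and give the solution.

a=9, b=3, f(n)=9n^2. log_3(9) = 2. Since c=2 = 2, Case 2 applies: T(n) = Θ(n^log_b(a) · log n) = O(n^2 log n).

Answer: O(n^2 log n) - Case 2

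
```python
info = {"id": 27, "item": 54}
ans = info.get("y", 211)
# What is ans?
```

Trace:
`info = {"id": 27, "item": 54}` → info = {'id': 27, 'item': 54}
`ans = info.get("y", 211)` → ans = 211
So ans = 211

Answer: 211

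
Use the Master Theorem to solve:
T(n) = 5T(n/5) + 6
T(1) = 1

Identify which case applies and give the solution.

a=5, b=5, f(n)=6. log_5(5) = 1. Since c=0 < 1, Case 1 applies: T(n) = Θ(n^log_b(a)) = O(n).

Answer: O(n) - Case 1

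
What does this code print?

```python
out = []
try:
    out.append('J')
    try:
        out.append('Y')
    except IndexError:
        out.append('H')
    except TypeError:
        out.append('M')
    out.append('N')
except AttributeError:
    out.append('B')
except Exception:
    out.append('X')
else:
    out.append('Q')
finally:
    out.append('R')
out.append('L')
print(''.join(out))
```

Execution trace: 'J' (try body) → 'Y' (inner try body, no exception) → 'N' (try body, no exception) → 'Q' (else) → 'R' (finally) → 'L' (after the try/except). Output: JYNQRL

Answer: JYNQRL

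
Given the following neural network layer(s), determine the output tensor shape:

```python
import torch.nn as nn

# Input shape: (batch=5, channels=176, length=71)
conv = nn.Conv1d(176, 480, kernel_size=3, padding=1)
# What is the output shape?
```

Input: (5, 176, 71) -> Output: (5, 480, 71)

Answer: (5, 480, 71)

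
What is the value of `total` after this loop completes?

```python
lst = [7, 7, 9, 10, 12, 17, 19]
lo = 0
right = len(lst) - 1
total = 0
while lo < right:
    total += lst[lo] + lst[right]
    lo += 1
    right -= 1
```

Sum of pairs from ends
`total` takes the values: 0 → 26 → 50 → 71

Answer: 71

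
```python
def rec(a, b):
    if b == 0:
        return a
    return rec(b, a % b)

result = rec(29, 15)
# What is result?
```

rec(29, 15) -> rec(15, 14) -> rec(14, 1) -> rec(1, 0) -> 1

Answer: 1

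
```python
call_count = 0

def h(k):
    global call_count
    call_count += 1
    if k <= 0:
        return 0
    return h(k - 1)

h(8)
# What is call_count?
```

Linear recursion stepping by 1: 9 calls from k=8 down to ≤0.

Answer: 9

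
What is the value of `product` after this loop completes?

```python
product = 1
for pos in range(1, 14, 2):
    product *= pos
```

Product of 1, 3, 5, ... up to 13
`product` takes the values: 1 → 3 → 15 → 105 → 945 → 10395 → 135135

Answer: 135135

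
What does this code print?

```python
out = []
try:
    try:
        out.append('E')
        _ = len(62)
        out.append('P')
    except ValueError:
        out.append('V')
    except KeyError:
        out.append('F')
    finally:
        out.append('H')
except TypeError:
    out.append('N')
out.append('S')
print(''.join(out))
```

Execution trace: 'E' (try body) → 'H' (finally) → 'N' (outer except TypeError) → 'S' (after the try/except). Output: EHNS

Answer: EHNS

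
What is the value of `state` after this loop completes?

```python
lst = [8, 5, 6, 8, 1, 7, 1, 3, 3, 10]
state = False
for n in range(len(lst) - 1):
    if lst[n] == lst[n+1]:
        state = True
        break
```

Check consecutive duplicates in [8, 5, 6, 8, 1, 7, 1, 3, 3, 10]
`state` takes the values: False → True

Answer: True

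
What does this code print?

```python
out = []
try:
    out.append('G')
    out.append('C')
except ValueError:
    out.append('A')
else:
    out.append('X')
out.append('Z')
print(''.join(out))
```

Execution trace: 'G' (try body) → 'C' (try body, no exception) → 'X' (else) → 'Z' (after the try/except). Output: GCXZ

Answer: GCXZ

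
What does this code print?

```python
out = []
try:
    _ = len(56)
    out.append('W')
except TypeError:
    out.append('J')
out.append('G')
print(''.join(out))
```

Execution trace: 'J' (except TypeError) → 'G' (after the try/except). Output: JG

Answer: JG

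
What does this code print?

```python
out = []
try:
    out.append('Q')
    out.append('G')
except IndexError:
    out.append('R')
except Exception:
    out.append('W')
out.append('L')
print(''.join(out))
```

Execution trace: 'Q' (try body) → 'G' (try body, no exception) → 'L' (after the try/except). Output: QGL

Answer: QGL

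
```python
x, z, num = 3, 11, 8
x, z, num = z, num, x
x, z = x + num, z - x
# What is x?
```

Trace:
`x, z, num = 3, 11, 8` → x = 3; z = 11; num = 8
`x, z, num = z, num, x` → x = 11; z = 8; num = 3
`x, z = x + num, z - x` → x = 14; z = -3
So x = 14

Answer: 14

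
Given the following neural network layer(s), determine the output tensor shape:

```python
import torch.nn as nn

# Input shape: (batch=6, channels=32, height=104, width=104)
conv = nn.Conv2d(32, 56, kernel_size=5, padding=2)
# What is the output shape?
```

Input: (6, 32, 104, 104) -> Output: (6, 56, 104, 104)

Answer: (6, 56, 104, 104)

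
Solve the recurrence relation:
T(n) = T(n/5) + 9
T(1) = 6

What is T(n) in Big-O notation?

Each step divides n by 5 and adds 9. After log_5(n) steps we reach T(1)=6. So T(n) = 9·log_5(n) + 6 = O(log n).

Answer: O(log n)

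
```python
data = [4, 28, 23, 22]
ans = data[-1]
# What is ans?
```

Trace:
`data = [4, 28, 23, 22]` → data = [4, 28, 23, 22]
`ans = data[-1]` → ans = 22
So ans = 22

Answer: 22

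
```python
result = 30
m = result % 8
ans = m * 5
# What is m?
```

Trace:
`result = 30` → result = 30
`m = result % 8` → m = 6
`ans = m * 5` → ans = 30
So m = 6

Answer: 6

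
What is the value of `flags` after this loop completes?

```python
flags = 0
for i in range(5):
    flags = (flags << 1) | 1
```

Build 5 consecutive 1-bits: 0b11111
`flags` takes the values: 0 → 1 → 3 → 7 → 15 → 31

Answer: 31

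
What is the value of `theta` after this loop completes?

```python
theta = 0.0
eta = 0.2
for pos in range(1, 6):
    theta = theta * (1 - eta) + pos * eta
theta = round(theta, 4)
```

Moving average with lr=0.2
`theta` takes the values: 0.0 → 0.2 → 0.56 → 1.048 → 1.6384 → 2.31072 → 2.3107

Answer: 2.3107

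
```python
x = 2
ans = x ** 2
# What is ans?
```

Trace:
`x = 2` → x = 2
`ans = x ** 2` → ans = 4
So ans = 4

Answer: 4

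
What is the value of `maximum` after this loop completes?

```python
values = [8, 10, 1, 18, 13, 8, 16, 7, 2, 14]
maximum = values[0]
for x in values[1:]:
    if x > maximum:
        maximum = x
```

Maximum of [8, 10, 1, 18, 13, 8, 16, 7, 2, 14]
`maximum` takes the values: 8 → 10 → 18

Answer: 18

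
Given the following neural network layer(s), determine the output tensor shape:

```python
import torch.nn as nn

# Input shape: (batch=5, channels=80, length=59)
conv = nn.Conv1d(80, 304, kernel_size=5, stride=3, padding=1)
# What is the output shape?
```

Input: (5, 80, 59) -> Output: (5, 304, 19)

Answer: (5, 304, 19)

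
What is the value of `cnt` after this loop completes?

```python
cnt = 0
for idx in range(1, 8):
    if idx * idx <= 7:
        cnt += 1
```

Count numbers where idx² ≤ 7
`cnt` takes the values: 0 → 1 → 2

Answer: 2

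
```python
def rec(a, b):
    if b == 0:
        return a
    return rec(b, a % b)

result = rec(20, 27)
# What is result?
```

rec(20, 27) -> rec(27, 20) -> rec(20, 7) -> rec(7, 6) -> rec(6, 1) -> rec(1, 0) -> 1

Answer: 1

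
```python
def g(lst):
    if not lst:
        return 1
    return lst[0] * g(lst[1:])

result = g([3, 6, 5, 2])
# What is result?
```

Product over [3, 6, 5, 2] = 3 * 6 * 5 * 2 = 180

Answer: 180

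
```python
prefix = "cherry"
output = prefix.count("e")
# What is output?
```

Trace:
`prefix = "cherry"` → prefix = 'cherry'
`output = prefix.count("e")` → output = 1
So output = 1

Answer: 1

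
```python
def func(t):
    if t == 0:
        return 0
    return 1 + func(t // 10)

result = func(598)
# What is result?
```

Count of digits of 598: 3

Answer: 3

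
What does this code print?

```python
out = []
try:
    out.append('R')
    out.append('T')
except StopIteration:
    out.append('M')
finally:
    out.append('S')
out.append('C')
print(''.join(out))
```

Execution trace: 'R' (try body) → 'T' (try body, no exception) → 'S' (finally) → 'C' (after the try/except). Output: RTSC

Answer: RTSC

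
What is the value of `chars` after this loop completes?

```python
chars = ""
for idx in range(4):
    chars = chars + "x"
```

Repeat 'x' 4 times
`chars` takes the values: "" → "x" → "xx" → "xxx" → "xxxx"

Answer: "xxxx"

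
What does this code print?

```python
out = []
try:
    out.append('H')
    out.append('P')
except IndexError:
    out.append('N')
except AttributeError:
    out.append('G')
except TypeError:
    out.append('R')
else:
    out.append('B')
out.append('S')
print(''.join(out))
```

Execution trace: 'H' (try body) → 'P' (try body, no exception) → 'B' (else) → 'S' (after the try/except). Output: HPBS

Answer: HPBS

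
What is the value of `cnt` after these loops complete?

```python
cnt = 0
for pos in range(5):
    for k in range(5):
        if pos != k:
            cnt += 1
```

5² - 5 (exclude diagonal)
`cnt` takes the values: 0 → 1 → 2 → 3 → 4 → 5 → 6 → 7 → 8 → 9 → 10 → 11 → 12 → 13 → 14 → 15 → 16 → 17 → 18 → 19 → 20

Answer: 20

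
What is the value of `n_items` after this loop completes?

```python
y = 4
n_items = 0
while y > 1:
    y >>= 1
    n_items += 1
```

Count right shifts until 1
`n_items` takes the values: 0 → 1 → 2

Answer: 2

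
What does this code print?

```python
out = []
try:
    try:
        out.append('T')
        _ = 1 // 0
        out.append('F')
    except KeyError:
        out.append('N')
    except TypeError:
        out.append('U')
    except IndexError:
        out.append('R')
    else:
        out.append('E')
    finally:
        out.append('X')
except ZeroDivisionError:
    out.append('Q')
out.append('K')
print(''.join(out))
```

Execution trace: 'T' (inner try body) → 'X' (inner finally) → 'Q' (outer except ZeroDivisionError) → 'K' (after the try/except). Output: TXQK

Answer: TXQK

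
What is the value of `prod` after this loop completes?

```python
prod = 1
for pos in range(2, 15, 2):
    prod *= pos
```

Product of even numbers 2 to 14
`prod` takes the values: 1 → 2 → 8 → 48 → 384 → 3840 → 46080 → 645120

Answer: 645120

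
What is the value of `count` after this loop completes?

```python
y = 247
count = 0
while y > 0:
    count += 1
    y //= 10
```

Count digits by repeated division by 10
`count` takes the values: 0 → 1 → 2 → 3

Answer: 3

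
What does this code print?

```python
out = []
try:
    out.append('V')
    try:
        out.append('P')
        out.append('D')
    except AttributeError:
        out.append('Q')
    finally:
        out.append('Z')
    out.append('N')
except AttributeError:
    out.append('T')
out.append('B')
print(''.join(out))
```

Execution trace: 'V' (try body) → 'P' (inner try body) → 'D' (inner try body, no exception) → 'Z' (inner finally) → 'N' (try body, no exception) → 'B' (after the try/except). Output: VPDZNB

Answer: VPDZNB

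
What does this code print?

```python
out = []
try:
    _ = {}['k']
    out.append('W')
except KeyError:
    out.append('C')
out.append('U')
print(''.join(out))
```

Execution trace: 'C' (except KeyError) → 'U' (after the try/except). Output: CU

Answer: CU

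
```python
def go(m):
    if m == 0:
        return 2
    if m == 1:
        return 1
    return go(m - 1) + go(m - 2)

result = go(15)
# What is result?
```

Build up from base cases: go(0)=2, go(1)=1, go(2)=3, go(3)=4, go(4)=7, go(5)=11, go(6)=18, ..., go(15)=1364

Answer: 1364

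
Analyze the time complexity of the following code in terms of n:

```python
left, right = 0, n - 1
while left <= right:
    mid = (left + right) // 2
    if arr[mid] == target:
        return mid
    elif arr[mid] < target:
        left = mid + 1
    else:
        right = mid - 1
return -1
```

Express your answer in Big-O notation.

This is Binary search in a sorted array. Time complexity: O(log n).

Answer: O(log n)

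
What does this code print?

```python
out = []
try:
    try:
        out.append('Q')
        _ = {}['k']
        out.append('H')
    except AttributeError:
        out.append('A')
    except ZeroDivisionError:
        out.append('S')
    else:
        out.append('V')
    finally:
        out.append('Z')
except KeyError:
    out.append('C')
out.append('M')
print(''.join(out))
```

Execution trace: 'Q' (try body) → 'Z' (finally) → 'C' (outer except KeyError) → 'M' (after the try/except). Output: QZCM

Answer: QZCM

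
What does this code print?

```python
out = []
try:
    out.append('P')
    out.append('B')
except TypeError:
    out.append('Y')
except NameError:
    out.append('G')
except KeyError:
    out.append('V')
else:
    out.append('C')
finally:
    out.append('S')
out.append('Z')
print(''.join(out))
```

Execution trace: 'P' (try body) → 'B' (try body, no exception) → 'C' (else) → 'S' (finally) → 'Z' (after the try/except). Output: PBCSZ

Answer: PBCSZ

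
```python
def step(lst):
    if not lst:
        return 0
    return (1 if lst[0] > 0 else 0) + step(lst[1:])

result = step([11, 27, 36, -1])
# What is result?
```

Count of positive elements in [11, 27, 36, -1] = 3

Answer: 3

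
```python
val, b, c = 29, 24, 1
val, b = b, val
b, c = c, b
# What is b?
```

Trace:
`val, b, c = 29, 24, 1` → val = 29; b = 24; c = 1
`val, b = b, val` → val = 24; b = 29
`b, c = c, b` → b = 1; c = 29
So b = 1

Answer: 1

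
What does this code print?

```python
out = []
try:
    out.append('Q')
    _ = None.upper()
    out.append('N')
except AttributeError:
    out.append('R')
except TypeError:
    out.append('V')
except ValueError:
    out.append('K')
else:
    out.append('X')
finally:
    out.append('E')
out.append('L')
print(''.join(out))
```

Execution trace: 'Q' (try body) → 'R' (except AttributeError) → 'E' (finally) → 'L' (after the try/except). Output: QREL

Answer: QREL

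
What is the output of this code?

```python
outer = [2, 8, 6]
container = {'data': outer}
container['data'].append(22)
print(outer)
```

Key concept: dict holds reference to list.
Step by step:
`outer = [2, 8, 6]` → outer = [2, 8, 6]
`container = {'data': outer}` → container = {'data': [2, 8, 6]}
`container['data'].append(22)` → outer = [2, 8, 6, 22]; container = {'data': [2, 8, 6, 22]}
`print(outer)` → prints [2, 8, 6, 22]

Answer: [2, 8, 6, 22]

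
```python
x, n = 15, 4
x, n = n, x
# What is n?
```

Trace:
`x, n = 15, 4` → x = 15; n = 4
`x, n = n, x` → x = 4; n = 15
So n = 15

Answer: 15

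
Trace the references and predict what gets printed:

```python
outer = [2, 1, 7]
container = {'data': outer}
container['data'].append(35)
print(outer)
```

Key concept: dict holds reference to list.
Step by step:
`outer = [2, 1, 7]` → outer = [2, 1, 7]
`container = {'data': outer}` → container = {'data': [2, 1, 7]}
`container['data'].append(35)` → outer = [2, 1, 7, 35]; container = {'data': [2, 1, 7, 35]}
`print(outer)` → prints [2, 1, 7, 35]

Answer: [2, 1, 7, 35]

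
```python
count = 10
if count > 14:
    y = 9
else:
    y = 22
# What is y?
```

Trace:
`count = 10` → count = 10
`if count > 14: ...` → count > 14 is False, take else branch → y = 22
So y = 22

Answer: 22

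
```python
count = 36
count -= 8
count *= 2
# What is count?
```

Trace:
`count = 36` → count = 36
`count -= 8` → count = 28
`count *= 2` → count = 56
So count = 56

Answer: 56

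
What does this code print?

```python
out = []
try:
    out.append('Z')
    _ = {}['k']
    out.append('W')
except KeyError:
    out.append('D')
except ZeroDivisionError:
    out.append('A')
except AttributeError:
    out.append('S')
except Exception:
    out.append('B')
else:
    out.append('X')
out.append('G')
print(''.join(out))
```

Execution trace: 'Z' (try body) → 'D' (except KeyError) → 'G' (after the try/except). Output: ZDG

Answer: ZDG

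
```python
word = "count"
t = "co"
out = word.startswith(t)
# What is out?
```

Trace:
`word = "count"` → word = 'count'
`t = "co"` → t = 'co'
`out = word.startswith(t)` → out = True
So out = True

Answer: True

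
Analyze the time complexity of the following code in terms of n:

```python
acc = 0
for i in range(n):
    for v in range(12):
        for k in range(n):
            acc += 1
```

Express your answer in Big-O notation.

Each loop level contributes: n × 1 × n. Multiplying the contributions gives O(n^2).

Answer: O(n^2)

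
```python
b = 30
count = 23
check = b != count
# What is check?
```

Trace:
`b = 30` → b = 30
`count = 23` → count = 23
`check = b != count` → check = True
So check = True

Answer: True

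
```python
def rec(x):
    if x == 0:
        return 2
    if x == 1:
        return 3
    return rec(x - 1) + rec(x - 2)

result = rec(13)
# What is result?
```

Build up from base cases: rec(0)=2, rec(1)=3, rec(2)=5, rec(3)=8, rec(4)=13, rec(5)=21, rec(6)=34, ..., rec(13)=987

Answer: 987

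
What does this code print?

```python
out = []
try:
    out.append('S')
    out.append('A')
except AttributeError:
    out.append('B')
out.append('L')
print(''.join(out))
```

Execution trace: 'S' (try body) → 'A' (try body, no exception) → 'L' (after the try/except). Output: SAL

Answer: SAL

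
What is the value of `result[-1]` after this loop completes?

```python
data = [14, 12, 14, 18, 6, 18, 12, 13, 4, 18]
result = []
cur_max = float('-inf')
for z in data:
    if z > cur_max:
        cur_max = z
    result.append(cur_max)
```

Running max ends at 18
`result` takes the values: [] → [14] → [14, 14] → [14, 14, 14] → [14, 14, 14, 18] → [14, 14, 14, 18, 18] → [14, 14, 14, 18, 18, 18] → [14, 14, 14, 18, 18, 18, 18] → [14, 14, 14, 18, 18, 18, 18, 18] → [14, 14, 14, 18, 18, 18, 18, 18, 18] → [14, 14, 14, 18, 18, 18, 18, 18, 18, 18]
So `result[-1]` = 18

Answer: 18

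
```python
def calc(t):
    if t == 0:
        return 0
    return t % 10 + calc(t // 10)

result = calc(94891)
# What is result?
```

Sum of digits of 94891: 1 + 9 + 8 + 4 + 9 = 31

Answer: 31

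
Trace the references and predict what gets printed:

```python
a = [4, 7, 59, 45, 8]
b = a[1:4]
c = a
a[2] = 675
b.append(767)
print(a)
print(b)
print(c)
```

Key concept: slice vs alias.
Step by step:
`a = [4, 7, 59, 45, 8]` → a = [4, 7, 59, 45, 8]
`b = a[1:4]` → b = [7, 59, 45]
`c = a` → c = [4, 7, 59, 45, 8] (same object as a)
`a[2] = 675` → a = [4, 7, 675, 45, 8] (same object as c); c = [4, 7, 675, 45, 8] (same object as a)
`b.append(767)` → b = [7, 59, 45, 767]
`print(a)` → prints [4, 7, 675, 45, 8]
`print(b)` → prints [7, 59, 45, 767]
`print(c)` → prints [4, 7, 675, 45, 8]

Answer:
[4, 7, 675, 45, 8]
[7, 59, 45, 767]
[4, 7, 675, 45, 8]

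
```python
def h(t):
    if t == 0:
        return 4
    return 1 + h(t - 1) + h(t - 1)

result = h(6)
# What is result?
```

h(t) = 1 + 2·h(t-1), h(0)=4. Closed form: (4+1)·2^6 - 1 = 319.

Answer: 319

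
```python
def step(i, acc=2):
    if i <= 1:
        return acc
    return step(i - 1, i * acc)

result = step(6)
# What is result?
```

Accumulator trace (n, acc): (6, 2) -> (5, 12) -> (4, 60) -> (3, 240) -> (2, 720) -> (1, 1440) -> return 1440

Answer: 1440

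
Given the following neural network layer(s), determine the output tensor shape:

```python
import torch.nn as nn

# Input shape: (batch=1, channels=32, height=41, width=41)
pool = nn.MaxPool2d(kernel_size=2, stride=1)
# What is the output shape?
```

Input: (1, 32, 41, 41) -> Output: (1, 32, 40, 40)

Answer: (1, 32, 40, 40)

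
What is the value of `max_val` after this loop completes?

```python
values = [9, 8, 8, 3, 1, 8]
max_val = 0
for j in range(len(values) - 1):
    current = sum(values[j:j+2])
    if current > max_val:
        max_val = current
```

Max sum of 2-element window in [9, 8, 8, 3, 1, 8]
`max_val` takes the values: 0 → 17

Answer: 17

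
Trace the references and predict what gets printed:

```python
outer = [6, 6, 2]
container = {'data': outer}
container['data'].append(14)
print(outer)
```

Key concept: dict holds reference to list.
Step by step:
`outer = [6, 6, 2]` → outer = [6, 6, 2]
`container = {'data': outer}` → container = {'data': [6, 6, 2]}
`container['data'].append(14)` → outer = [6, 6, 2, 14]; container = {'data': [6, 6, 2, 14]}
`print(outer)` → prints [6, 6, 2, 14]

Answer: [6, 6, 2, 14]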